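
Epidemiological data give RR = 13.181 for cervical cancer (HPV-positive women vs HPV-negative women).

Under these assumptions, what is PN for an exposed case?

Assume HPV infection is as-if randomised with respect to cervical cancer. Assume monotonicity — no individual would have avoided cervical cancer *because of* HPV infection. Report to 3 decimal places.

Under exogeneity and monotonicity, PN = (RR − 1) / RR = 1 − 1/RR.
PN = (13.181 − 1) / 13.181 = 12.18 / 13.181 ≈ 0.9241

PN ≈ 0.924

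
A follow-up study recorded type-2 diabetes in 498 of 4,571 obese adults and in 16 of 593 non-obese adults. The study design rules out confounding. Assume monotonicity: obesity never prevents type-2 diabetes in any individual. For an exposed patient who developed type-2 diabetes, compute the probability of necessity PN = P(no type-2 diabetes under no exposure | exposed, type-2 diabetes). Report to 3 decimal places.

p₁ = P(outcome | exposed) = 498/4571 = 0.10895
p₀ = P(outcome | unexposed) = 16/593 = 0.026981
Under exogeneity and monotonicity, PN = (p₁ − p₀) / p₁.
PN = (0.10895 − 0.026981) / 0.10895 = 0.081966 / 0.10895 ≈ 0.7523

PN ≈ 0.752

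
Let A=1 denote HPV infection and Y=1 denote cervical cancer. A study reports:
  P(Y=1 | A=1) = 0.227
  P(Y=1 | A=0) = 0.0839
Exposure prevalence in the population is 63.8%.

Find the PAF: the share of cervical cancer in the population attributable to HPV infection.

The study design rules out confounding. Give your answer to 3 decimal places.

PAF ≈ 0.521

Let p₁ = 0.227, p₀ = 0.0839.
Overall risk P(Y=1) = π·p₁ + (1−π)·p₀ = 0.638×0.227 + 0.362×0.0839 = 0.1752.
Under exogeneity, PAF = [P(Y=1) − p₀] / P(Y=1).
PAF = (0.1752 − 0.0839) / 0.1752 ≈ 0.5211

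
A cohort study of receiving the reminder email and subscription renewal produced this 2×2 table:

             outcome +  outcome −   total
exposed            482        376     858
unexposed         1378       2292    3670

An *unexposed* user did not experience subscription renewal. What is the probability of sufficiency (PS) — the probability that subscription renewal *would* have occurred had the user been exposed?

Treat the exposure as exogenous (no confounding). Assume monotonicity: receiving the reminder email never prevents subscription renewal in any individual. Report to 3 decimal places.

p₁ = P(outcome | exposed) = 482/858 = 0.56177
p₀ = P(outcome | unexposed) = 1378/3670 = 0.37548
Under exogeneity and monotonicity, PS = (p₁ − p₀) / (1 − p₀).
PS = (0.56177 − 0.37548) / (1 − 0.37548) = 0.18629 / 0.62452 ≈ 0.2983

PS ≈ 0.298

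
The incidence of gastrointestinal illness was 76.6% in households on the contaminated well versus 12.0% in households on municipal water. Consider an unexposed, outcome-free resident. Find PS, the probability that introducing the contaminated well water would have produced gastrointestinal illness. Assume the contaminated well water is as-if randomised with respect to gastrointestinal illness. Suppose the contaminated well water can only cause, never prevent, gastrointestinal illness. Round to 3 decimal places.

p₁ = 0.766, p₀ = 0.12.
Under exogeneity and monotonicity, PS = (p₁ − p₀) / (1 − p₀).
PS = (0.766 − 0.12) / (1 − 0.12) = 0.646 / 0.88 ≈ 0.7341

PS ≈ 0.734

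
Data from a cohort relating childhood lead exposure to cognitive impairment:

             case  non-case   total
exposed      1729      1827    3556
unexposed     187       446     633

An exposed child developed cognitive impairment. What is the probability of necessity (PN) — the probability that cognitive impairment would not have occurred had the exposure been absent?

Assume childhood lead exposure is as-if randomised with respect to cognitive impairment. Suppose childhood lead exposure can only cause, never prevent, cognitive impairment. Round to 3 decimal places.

p₁ = P(outcome | exposed) = 1729/3556 = 0.48622
p₀ = P(outcome | unexposed) = 187/633 = 0.29542
Under exogeneity and monotonicity, PN = (p₁ − p₀)/p₁.
PN = (0.48622 − 0.29542) / 0.48622 ≈ 0.3924

PN ≈ 0.392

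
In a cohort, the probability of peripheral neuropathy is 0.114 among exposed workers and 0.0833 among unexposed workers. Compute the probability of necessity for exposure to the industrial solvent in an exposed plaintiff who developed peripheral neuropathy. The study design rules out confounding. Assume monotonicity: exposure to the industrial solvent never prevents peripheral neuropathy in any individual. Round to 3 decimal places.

Let p₁ = 0.114, p₀ = 0.0833.
Under exogeneity and monotonicity, PN = (p₁ − p₀) / p₁.
PN = (0.114 − 0.0833) / 0.114 = 0.0307 / 0.114 ≈ 0.2693

PN ≈ 0.269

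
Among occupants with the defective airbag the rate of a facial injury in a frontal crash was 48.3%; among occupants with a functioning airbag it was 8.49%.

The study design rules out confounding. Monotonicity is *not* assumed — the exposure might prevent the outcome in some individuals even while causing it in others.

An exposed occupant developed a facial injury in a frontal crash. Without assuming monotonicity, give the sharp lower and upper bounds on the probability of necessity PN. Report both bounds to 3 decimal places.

0.824 ≤ PN ≤ 1.000

p₁ = 0.483, p₀ = 0.0849.
Under exogeneity alone the bounds on PN are max{0,(p₁−p₀)/p₁} ≤ PN ≤ min{1,(1−p₀)/p₁}.
  lower = (p₁ − p₀)/p₁ = 0.3981 / 0.483 ≈ 0.8242
  upper = min{1, (1 − p₀)/p₁} = 0.9151 / 0.483 ≈ 1.8946 → capped at 1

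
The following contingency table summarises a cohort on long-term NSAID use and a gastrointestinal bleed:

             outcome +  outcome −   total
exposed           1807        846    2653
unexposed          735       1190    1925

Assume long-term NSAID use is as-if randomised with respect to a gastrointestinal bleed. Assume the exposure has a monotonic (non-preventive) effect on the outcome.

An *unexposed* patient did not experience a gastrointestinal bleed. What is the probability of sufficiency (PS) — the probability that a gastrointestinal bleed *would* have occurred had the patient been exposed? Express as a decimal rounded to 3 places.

PS ≈ 0.484

p₁ = P(outcome | exposed) = 1807/2653 = 0.68112
p₀ = P(outcome | unexposed) = 735/1925 = 0.38182
Under exogeneity and monotonicity, PS = (p₁ − p₀)/(1 − p₀).
PS = (0.68112 − 0.38182) / 0.61818 ≈ 0.4842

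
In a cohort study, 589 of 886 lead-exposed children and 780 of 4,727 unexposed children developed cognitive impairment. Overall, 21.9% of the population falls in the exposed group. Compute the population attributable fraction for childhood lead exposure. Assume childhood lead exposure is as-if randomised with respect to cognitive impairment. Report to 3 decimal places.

PAF ≈ 0.399

p₁ = P(outcome | exposed) = 589/886 = 0.66479
p₀ = P(outcome | unexposed) = 780/4727 = 0.16501
Overall risk P(Y=1) = π·p₁ + (1−π)·p₀ = 0.219×0.66479 + 0.781×0.16501 = 0.27446.
Under exogeneity, PAF = [P(Y=1) − p₀] / P(Y=1).
PAF = (0.27446 − 0.16501) / 0.27446 ≈ 0.3988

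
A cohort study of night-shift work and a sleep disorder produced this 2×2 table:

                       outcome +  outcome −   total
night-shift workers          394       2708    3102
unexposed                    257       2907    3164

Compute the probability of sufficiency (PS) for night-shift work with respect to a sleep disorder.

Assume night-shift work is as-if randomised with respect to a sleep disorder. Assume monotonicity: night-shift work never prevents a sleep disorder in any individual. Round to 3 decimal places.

p₁ = P(outcome | exposed) = 394/3102 = 0.12701
p₀ = P(outcome | unexposed) = 257/3164 = 0.081226
Under exogeneity and monotonicity, PS = (p₁ − p₀)/(1 − p₀).
PS = (0.12701 − 0.081226) / 0.91877 ≈ 0.0498

PS ≈ 0.050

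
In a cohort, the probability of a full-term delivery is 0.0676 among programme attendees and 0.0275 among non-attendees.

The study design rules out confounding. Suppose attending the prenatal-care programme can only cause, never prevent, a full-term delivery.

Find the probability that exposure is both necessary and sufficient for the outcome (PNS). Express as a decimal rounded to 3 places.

PNS ≈ 0.040

Let p₁ = 0.0676, p₀ = 0.0275.
Under exogeneity and monotonicity, PNS = p₁ − p₀.
PNS = 0.0676 − 0.0275 = 0.0401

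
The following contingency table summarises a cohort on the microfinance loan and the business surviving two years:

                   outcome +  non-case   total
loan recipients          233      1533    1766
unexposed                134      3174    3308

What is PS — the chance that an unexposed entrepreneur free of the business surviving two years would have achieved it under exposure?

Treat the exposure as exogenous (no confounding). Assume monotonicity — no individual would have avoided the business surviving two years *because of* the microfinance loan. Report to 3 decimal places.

p₁ = P(outcome | exposed) = 233/1766 = 0.13194
p₀ = P(outcome | unexposed) = 134/3308 = 0.040508
Under exogeneity and monotonicity, PS = (p₁ − p₀) / (1 − p₀).
PS = (0.13194 − 0.040508) / (1 − 0.040508) = 0.091429 / 0.95949 ≈ 0.0953

PS ≈ 0.095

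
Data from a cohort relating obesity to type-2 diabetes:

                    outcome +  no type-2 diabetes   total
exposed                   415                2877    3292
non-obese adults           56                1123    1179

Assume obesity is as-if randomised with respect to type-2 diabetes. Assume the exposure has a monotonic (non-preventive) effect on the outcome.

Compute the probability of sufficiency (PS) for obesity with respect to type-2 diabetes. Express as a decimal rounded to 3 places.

p₁ = P(outcome | exposed) = 415/3292 = 0.12606
p₀ = P(outcome | unexposed) = 56/1179 = 0.047498
Under exogeneity and monotonicity, PS = (p₁ − p₀) / (1 − p₀).
PS = (0.12606 − 0.047498) / (1 − 0.047498) = 0.078565 / 0.9525 ≈ 0.0825

PS ≈ 0.082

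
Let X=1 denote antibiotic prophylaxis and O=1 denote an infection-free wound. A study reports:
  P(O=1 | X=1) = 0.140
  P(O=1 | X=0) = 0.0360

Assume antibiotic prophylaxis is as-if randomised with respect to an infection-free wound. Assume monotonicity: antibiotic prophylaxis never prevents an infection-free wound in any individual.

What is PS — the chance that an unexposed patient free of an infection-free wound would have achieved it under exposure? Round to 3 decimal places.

Let p₁ = 0.14, p₀ = 0.036.
Under exogeneity and monotonicity, PS = (p₁ − p₀) / (1 − p₀).
PS = (0.14 − 0.036) / (1 − 0.036) = 0.104 / 0.964 ≈ 0.1079

PS ≈ 0.108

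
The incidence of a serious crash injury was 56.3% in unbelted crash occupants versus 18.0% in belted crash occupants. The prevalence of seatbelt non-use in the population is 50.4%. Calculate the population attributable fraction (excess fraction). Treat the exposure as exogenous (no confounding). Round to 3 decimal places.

PAF ≈ 0.517

p₁ = 0.563, p₀ = 0.18.
Overall risk P(Y=1) = π·p₁ + (1−π)·p₀ = 0.504×0.563 + 0.496×0.18 = 0.37303.
Under exogeneity, PAF = [P(Y=1) − p₀] / P(Y=1).
PAF = (0.37303 − 0.18) / 0.37303 ≈ 0.5175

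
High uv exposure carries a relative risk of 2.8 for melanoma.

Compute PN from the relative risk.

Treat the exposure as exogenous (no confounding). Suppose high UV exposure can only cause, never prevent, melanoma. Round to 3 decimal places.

PN ≈ 0.643

Under exogeneity and monotonicity, PN = (RR − 1) / RR = 1 − 1/RR.
PN = (2.8 − 1) / 2.8 = 1.8 / 2.8 ≈ 0.6429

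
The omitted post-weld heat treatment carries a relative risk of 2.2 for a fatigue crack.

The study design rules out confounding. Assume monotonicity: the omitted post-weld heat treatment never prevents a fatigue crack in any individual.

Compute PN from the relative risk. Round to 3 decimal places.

PN ≈ 0.545

Under exogeneity and monotonicity, PN = (RR − 1) / RR = 1 − 1/RR.
PN = (2.2 − 1) / 2.2 = 1.2 / 2.2 ≈ 0.5455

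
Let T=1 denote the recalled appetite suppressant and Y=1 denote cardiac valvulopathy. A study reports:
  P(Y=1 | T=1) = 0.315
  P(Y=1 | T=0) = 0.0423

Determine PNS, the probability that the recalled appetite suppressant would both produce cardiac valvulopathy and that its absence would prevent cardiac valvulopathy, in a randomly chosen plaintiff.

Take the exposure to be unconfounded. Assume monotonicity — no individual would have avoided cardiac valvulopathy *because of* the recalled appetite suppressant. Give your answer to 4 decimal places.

PNS ≈ 0.2727

Let p₁ = 0.315, p₀ = 0.0423.
Under exogeneity and monotonicity, PNS = p₁ − p₀.
PNS = 0.315 − 0.0423 = 0.2727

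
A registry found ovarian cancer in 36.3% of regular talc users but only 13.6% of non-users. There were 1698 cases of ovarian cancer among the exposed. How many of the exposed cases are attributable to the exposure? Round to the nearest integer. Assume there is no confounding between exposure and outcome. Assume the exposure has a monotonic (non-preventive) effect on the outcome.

p₁ = 0.363, p₀ = 0.136.
PN = (p₁ − p₀)/p₁ = (0.363 − 0.136) / 0.363 ≈ 0.62534.
Attributable cases ≈ PN × (exposed cases) = 0.62534 × 1698 ≈ 1061.83.

about 1062 cases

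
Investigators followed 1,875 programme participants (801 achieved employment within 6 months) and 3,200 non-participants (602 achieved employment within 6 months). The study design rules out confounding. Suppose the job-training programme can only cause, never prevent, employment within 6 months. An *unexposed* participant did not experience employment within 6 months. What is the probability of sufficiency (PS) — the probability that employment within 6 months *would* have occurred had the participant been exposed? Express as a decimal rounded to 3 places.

PS ≈ 0.294

p₁ = P(outcome | exposed) = 801/1875 = 0.4272
p₀ = P(outcome | unexposed) = 602/3200 = 0.18812
Under exogeneity and monotonicity, PS = (p₁ − p₀) / (1 − p₀).
PS = (0.4272 − 0.18812) / (1 − 0.18812) = 0.23908 / 0.81188 ≈ 0.2945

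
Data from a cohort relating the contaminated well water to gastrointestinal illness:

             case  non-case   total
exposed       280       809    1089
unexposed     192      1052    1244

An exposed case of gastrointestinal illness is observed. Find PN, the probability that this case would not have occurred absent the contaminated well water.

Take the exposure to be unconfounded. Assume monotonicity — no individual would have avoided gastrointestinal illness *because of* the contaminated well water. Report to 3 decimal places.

p₁ = P(outcome | exposed) = 280/1089 = 0.25712
p₀ = P(outcome | unexposed) = 192/1244 = 0.15434
Under exogeneity and monotonicity, PN = (p₁ − p₀)/p₁.
PN = (0.25712 − 0.15434) / 0.25712 ≈ 0.3997

PN ≈ 0.400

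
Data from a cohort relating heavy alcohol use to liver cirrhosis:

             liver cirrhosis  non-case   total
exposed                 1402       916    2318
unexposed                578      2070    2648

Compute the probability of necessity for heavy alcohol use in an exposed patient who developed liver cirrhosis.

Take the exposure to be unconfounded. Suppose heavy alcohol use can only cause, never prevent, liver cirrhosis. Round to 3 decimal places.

PN ≈ 0.639

p₁ = P(outcome | exposed) = 1402/2318 = 0.60483
p₀ = P(outcome | unexposed) = 578/2648 = 0.21828
Under exogeneity and monotonicity, PN = (p₁ − p₀)/p₁.
PN = (0.60483 − 0.21828) / 0.60483 ≈ 0.6391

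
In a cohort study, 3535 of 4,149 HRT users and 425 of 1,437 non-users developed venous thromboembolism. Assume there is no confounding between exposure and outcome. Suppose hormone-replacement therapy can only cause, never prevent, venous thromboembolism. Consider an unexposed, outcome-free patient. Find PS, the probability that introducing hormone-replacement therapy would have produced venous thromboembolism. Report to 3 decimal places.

PS ≈ 0.790

p₁ = P(outcome | exposed) = 3535/4149 = 0.85201
p₀ = P(outcome | unexposed) = 425/1437 = 0.29576
Under exogeneity and monotonicity, PS = (p₁ − p₀) / (1 − p₀).
PS = (0.85201 − 0.29576) / (1 − 0.29576) = 0.55626 / 0.70424 ≈ 0.7899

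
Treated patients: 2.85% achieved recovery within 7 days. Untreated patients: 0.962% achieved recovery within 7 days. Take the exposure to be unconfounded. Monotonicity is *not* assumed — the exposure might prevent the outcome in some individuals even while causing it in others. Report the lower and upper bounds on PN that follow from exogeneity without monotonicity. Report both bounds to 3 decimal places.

p₁ = 0.0285, p₀ = 0.00962.
Under exogeneity alone the bounds on PN are max{0,(p₁−p₀)/p₁} ≤ PN ≤ min{1,(1−p₀)/p₁}.
  lower = (p₁ − p₀)/p₁ = 0.01888 / 0.0285 ≈ 0.6625
  upper = min{1, (1 − p₀)/p₁} = 0.99038 / 0.0285 ≈ 34.7502 → capped at 1

0.662 ≤ PN ≤ 1.000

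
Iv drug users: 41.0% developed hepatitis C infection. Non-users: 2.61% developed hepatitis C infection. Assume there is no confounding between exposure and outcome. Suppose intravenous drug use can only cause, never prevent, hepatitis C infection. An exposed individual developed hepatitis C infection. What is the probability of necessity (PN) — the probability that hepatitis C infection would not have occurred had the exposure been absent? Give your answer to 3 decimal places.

p₁ = 0.41, p₀ = 0.0261.
Under exogeneity and monotonicity, PN = (p₁ − p₀) / p₁.
PN = (0.41 − 0.0261) / 0.41 = 0.3839 / 0.41 ≈ 0.9363

PN ≈ 0.936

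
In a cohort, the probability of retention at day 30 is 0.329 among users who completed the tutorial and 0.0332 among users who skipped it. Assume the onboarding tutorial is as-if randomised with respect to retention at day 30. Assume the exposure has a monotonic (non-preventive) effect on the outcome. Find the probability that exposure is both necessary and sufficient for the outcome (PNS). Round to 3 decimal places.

Let p₁ = 0.329, p₀ = 0.0332.
Under exogeneity and monotonicity, PNS = p₁ − p₀.
PNS = 0.329 − 0.0332 = 0.2958

PNS ≈ 0.296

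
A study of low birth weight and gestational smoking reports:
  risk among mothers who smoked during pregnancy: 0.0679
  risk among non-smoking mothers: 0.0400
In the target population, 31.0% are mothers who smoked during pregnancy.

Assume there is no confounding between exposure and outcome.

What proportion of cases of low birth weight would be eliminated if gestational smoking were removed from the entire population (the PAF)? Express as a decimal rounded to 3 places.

PAF ≈ 0.178

Let p₁ = 0.0679, p₀ = 0.04.
Overall risk P(Y=1) = π·p₁ + (1−π)·p₀ = 0.31×0.0679 + 0.69×0.04 = 0.048649.
Under exogeneity, PAF = [P(Y=1) − p₀] / P(Y=1).
PAF = (0.048649 − 0.04) / 0.048649 ≈ 0.1778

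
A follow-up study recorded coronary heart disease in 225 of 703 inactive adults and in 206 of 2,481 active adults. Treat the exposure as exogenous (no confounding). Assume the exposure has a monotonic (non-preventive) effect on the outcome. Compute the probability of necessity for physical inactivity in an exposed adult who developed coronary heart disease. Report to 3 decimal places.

PN ≈ 0.741

p₁ = P(outcome | exposed) = 225/703 = 0.32006
p₀ = P(outcome | unexposed) = 206/2481 = 0.083031
Under exogeneity and monotonicity, PN = (p₁ − p₀) / p₁.
PN = (0.32006 − 0.083031) / 0.32006 = 0.23703 / 0.32006 ≈ 0.7406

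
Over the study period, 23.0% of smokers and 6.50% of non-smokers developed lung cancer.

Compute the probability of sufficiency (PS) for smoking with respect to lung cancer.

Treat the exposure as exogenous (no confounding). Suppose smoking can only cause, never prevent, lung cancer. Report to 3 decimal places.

p₁ = 0.23, p₀ = 0.065.
Under exogeneity and monotonicity, PS = (p₁ − p₀) / (1 − p₀).
PS = (0.23 − 0.065) / (1 − 0.065) = 0.165 / 0.935 ≈ 0.1765

PS ≈ 0.176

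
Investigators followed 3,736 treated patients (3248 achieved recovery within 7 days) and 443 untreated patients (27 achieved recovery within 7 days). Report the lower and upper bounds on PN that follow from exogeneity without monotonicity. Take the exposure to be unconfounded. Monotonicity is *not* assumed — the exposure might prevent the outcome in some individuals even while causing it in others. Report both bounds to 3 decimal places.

p₁ = P(outcome | exposed) = 3248/3736 = 0.86938
p₀ = P(outcome | unexposed) = 27/443 = 0.060948
Under exogeneity alone the bounds on PN are max{0,(p₁−p₀)/p₁} ≤ PN ≤ min{1,(1−p₀)/p₁}.
  lower = (p₁ − p₀)/p₁ = 0.80843 / 0.86938 ≈ 0.9299
  upper = min{1, (1 − p₀)/p₁} = 0.93905 / 0.86938 ≈ 1.0801 → capped at 1

0.930 ≤ PN ≤ 1.000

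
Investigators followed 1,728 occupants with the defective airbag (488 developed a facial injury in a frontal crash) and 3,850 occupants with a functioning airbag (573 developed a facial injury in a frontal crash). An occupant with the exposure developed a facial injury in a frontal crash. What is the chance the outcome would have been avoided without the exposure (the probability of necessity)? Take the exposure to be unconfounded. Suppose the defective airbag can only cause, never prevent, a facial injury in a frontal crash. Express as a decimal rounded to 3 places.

p₁ = P(outcome | exposed) = 488/1728 = 0.28241
p₀ = P(outcome | unexposed) = 573/3850 = 0.14883
Under exogeneity and monotonicity, PN = (p₁ − p₀) / p₁.
PN = (0.28241 − 0.14883) / 0.28241 = 0.13358 / 0.28241 ≈ 0.4730

PN ≈ 0.473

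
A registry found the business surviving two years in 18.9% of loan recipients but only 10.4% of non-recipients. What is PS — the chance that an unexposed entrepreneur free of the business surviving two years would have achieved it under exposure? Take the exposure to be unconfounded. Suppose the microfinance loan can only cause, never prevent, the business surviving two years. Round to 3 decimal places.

PS ≈ 0.095

p₁ = 0.189, p₀ = 0.104.
Under exogeneity and monotonicity, PS = (p₁ − p₀) / (1 − p₀).
PS = (0.189 − 0.104) / (1 − 0.104) = 0.085 / 0.896 ≈ 0.0949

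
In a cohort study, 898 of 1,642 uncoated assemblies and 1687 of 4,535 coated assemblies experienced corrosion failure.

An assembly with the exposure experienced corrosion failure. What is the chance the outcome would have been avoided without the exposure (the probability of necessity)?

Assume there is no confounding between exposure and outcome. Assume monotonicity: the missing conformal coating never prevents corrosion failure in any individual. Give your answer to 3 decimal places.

p₁ = P(outcome | exposed) = 898/1642 = 0.54689
p₀ = P(outcome | unexposed) = 1687/4535 = 0.372
Under exogeneity and monotonicity, PN = (p₁ − p₀) / p₁.
PN = (0.54689 − 0.372) / 0.54689 = 0.1749 / 0.54689 ≈ 0.3198

PN ≈ 0.320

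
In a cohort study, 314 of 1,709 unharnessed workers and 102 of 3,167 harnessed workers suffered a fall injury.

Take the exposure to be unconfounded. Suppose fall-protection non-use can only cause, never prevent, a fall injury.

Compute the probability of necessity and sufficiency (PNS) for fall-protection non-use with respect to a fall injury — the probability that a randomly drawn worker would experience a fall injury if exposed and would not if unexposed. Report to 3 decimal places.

p₁ = P(outcome | exposed) = 314/1709 = 0.18373
p₀ = P(outcome | unexposed) = 102/3167 = 0.032207
Under exogeneity and monotonicity, PNS = p₁ − p₀.
PNS = 0.18373 − 0.032207 = 0.15153

PNS ≈ 0.152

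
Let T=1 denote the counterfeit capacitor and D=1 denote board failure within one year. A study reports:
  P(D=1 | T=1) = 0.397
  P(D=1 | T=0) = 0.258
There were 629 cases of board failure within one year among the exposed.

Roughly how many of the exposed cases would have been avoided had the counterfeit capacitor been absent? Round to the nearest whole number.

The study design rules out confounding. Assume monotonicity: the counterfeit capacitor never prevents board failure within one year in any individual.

Let p₁ = 0.397, p₀ = 0.258.
PN = (p₁ − p₀)/p₁ = (0.397 − 0.258) / 0.397 ≈ 0.35013.
Attributable cases ≈ PN × (exposed cases) = 0.35013 × 629 ≈ 220.23.

about 220 cases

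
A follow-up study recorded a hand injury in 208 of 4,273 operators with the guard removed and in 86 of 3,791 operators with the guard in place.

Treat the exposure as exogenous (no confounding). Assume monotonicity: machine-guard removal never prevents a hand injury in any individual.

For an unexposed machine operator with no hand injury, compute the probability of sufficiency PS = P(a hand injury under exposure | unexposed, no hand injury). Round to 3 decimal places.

PS ≈ 0.027

p₁ = P(outcome | exposed) = 208/4273 = 0.048678
p₀ = P(outcome | unexposed) = 86/3791 = 0.022685
Under exogeneity and monotonicity, PS = (p₁ − p₀) / (1 − p₀).
PS = (0.048678 − 0.022685) / (1 − 0.022685) = 0.025992 / 0.97731 ≈ 0.0266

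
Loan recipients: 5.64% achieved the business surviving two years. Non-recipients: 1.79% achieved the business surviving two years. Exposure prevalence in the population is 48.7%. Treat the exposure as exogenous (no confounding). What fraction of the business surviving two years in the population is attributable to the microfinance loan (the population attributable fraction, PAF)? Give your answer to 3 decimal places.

p₁ = 0.0564, p₀ = 0.0179.
Overall risk P(Y=1) = π·p₁ + (1−π)·p₀ = 0.487×0.0564 + 0.513×0.0179 = 0.03665.
Under exogeneity, PAF = [P(Y=1) − p₀] / P(Y=1).
PAF = (0.03665 − 0.0179) / 0.03665 ≈ 0.5116

PAF ≈ 0.512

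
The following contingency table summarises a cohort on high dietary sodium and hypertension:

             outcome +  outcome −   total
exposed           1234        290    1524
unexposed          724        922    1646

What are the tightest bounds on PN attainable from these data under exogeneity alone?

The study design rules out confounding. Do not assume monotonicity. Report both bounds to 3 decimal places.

p₁ = P(outcome | exposed) = 1234/1524 = 0.80971
p₀ = P(outcome | unexposed) = 724/1646 = 0.43985
Under exogeneity alone the bounds on PN are max{0,(p₁−p₀)/p₁} ≤ PN ≤ min{1,(1−p₀)/p₁}.
  lower = (p₁ − p₀)/p₁ = 0.36986 / 0.80971 ≈ 0.4568
  upper = min{1, (1 − p₀)/p₁} = 0.56015 / 0.80971 ≈ 0.6918

0.457 ≤ PN ≤ 0.692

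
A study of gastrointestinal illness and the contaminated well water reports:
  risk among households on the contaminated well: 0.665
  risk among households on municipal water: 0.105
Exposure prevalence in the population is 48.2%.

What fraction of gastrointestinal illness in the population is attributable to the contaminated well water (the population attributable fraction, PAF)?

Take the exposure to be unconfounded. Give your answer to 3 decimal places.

PAF ≈ 0.720

Let p₁ = 0.665, p₀ = 0.105.
Overall risk P(Y=1) = π·p₁ + (1−π)·p₀ = 0.482×0.665 + 0.518×0.105 = 0.37492.
Under exogeneity, PAF = [P(Y=1) − p₀] / P(Y=1).
PAF = (0.37492 − 0.105) / 0.37492 ≈ 0.7199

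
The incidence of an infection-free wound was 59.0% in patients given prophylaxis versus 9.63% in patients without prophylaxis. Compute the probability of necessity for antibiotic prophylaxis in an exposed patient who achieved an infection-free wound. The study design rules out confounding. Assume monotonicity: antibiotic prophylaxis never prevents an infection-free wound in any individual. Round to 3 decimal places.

p₁ = 0.59, p₀ = 0.0963.
Under exogeneity and monotonicity, PN = (p₁ − p₀) / p₁.
PN = (0.59 − 0.0963) / 0.59 = 0.4937 / 0.59 ≈ 0.8368

PN ≈ 0.837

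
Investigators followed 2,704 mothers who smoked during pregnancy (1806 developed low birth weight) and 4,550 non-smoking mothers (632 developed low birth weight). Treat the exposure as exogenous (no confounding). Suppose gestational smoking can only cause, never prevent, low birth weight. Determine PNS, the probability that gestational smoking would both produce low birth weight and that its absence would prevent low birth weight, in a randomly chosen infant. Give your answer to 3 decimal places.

PNS ≈ 0.529

p₁ = P(outcome | exposed) = 1806/2704 = 0.6679
p₀ = P(outcome | unexposed) = 632/4550 = 0.1389
Under exogeneity and monotonicity, PNS = p₁ − p₀.
PNS = 0.6679 − 0.1389 = 0.529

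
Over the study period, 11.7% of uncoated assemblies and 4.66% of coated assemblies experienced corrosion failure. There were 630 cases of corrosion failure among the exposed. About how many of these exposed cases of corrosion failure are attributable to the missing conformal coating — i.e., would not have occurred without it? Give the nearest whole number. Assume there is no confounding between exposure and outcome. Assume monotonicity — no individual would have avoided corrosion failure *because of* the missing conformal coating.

p₁ = 0.117, p₀ = 0.0466.
PN = (p₁ − p₀)/p₁ = (0.117 − 0.0466) / 0.117 ≈ 0.60171.
Attributable cases ≈ PN × (exposed cases) = 0.60171 × 630 ≈ 379.08.

about 379 cases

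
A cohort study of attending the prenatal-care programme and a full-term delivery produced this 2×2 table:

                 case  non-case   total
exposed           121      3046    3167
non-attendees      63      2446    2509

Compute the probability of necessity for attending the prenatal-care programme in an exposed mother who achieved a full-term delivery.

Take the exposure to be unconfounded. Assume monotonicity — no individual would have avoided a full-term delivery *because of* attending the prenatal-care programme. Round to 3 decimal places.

PN ≈ 0.343

p₁ = P(outcome | exposed) = 121/3167 = 0.038207
p₀ = P(outcome | unexposed) = 63/2509 = 0.02511
Under exogeneity and monotonicity, PN = (p₁ − p₀) / p₁.
PN = (0.038207 − 0.02511) / 0.038207 = 0.013097 / 0.038207 ≈ 0.3428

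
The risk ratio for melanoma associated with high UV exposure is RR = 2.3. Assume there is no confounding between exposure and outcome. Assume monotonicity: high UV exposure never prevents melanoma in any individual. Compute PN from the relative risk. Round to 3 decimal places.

PN ≈ 0.565

Under exogeneity and monotonicity, PN = (RR − 1) / RR = 1 − 1/RR.
PN = (2.3 − 1) / 2.3 = 1.3 / 2.3 ≈ 0.5652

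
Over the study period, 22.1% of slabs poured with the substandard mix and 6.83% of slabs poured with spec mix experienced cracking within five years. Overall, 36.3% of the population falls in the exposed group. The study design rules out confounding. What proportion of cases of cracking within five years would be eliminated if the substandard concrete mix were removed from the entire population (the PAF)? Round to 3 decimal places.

PAF ≈ 0.448

p₁ = 0.221, p₀ = 0.0683.
Overall risk P(Y=1) = π·p₁ + (1−π)·p₀ = 0.363×0.221 + 0.637×0.0683 = 0.12373.
Under exogeneity, PAF = [P(Y=1) − p₀] / P(Y=1).
PAF = (0.12373 − 0.0683) / 0.12373 ≈ 0.4480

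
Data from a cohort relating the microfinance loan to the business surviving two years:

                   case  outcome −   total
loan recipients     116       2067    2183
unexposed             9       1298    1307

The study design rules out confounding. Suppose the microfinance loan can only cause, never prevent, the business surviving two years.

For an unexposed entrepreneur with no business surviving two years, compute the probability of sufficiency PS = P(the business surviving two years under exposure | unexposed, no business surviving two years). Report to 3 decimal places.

PS ≈ 0.047

p₁ = P(outcome | exposed) = 116/2183 = 0.053138
p₀ = P(outcome | unexposed) = 9/1307 = 0.006886
Under exogeneity and monotonicity, PS = (p₁ − p₀)/(1 − p₀).
PS = (0.053138 − 0.006886) / 0.99311 ≈ 0.0466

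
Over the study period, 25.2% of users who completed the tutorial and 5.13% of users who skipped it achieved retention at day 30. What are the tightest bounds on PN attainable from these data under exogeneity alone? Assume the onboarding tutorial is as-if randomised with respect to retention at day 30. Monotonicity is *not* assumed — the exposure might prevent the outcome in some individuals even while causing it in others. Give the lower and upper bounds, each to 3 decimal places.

p₁ = 0.252, p₀ = 0.0513.
Under exogeneity alone the bounds on PN are max{0,(p₁−p₀)/p₁} ≤ PN ≤ min{1,(1−p₀)/p₁}.
  lower = (p₁ − p₀)/p₁ = 0.2007 / 0.252 ≈ 0.7964
  upper = min{1, (1 − p₀)/p₁} = 0.9487 / 0.252 ≈ 3.7647 → capped at 1

0.796 ≤ PN ≤ 1.000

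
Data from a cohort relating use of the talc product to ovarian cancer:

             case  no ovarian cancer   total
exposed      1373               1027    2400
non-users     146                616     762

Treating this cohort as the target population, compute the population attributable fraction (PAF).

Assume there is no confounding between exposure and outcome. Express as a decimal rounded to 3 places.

PAF ≈ 0.601

p₁ = P(outcome | exposed) = 1373/2400 = 0.57208
p₀ = P(outcome | unexposed) = 146/762 = 0.1916
Exposure prevalence π = 2400/3162 = 0.75901; overall risk P(Y=1) = 0.48039.
Under exogeneity, PAF = [P(Y=1) − p₀]/P(Y=1).
PAF = (0.48039 − 0.1916) / 0.48039 ≈ 0.6012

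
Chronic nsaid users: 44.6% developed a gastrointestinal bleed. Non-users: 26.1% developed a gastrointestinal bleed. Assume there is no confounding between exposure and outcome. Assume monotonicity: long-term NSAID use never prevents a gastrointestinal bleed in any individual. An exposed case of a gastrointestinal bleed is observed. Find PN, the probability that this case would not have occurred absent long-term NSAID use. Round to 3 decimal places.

PN ≈ 0.415

p₁ = 0.446, p₀ = 0.261.
Under exogeneity and monotonicity, PN = (p₁ − p₀) / p₁.
PN = (0.446 − 0.261) / 0.446 = 0.185 / 0.446 ≈ 0.4148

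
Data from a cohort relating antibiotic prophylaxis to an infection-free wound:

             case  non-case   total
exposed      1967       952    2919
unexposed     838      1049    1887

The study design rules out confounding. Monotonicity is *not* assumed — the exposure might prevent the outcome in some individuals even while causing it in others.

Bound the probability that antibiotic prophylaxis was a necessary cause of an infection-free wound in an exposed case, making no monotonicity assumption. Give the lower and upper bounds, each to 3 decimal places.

0.341 ≤ PN ≤ 0.825

p₁ = P(outcome | exposed) = 1967/2919 = 0.67386
p₀ = P(outcome | unexposed) = 838/1887 = 0.44409
Under exogeneity alone the bounds on PN are max{0,(p₁−p₀)/p₁} ≤ PN ≤ min{1,(1−p₀)/p₁}.
  lower = (p₁ − p₀)/p₁ = 0.22977 / 0.67386 ≈ 0.3410
  upper = min{1, (1 − p₀)/p₁} = 0.55591 / 0.67386 ≈ 0.8250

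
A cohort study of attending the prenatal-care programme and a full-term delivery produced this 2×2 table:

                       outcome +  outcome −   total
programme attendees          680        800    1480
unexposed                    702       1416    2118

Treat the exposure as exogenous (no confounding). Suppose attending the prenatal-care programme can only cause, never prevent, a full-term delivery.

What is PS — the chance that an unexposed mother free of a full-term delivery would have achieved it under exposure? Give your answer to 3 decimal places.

PS ≈ 0.191

p₁ = P(outcome | exposed) = 680/1480 = 0.45946
p₀ = P(outcome | unexposed) = 702/2118 = 0.33144
Under exogeneity and monotonicity, PS = (p₁ − p₀)/(1 − p₀).
PS = (0.45946 − 0.33144) / 0.66856 ≈ 0.1915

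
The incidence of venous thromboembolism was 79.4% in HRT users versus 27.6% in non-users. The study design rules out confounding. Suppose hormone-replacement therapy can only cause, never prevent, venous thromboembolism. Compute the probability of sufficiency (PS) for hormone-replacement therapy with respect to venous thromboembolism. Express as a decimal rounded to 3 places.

PS ≈ 0.715

p₁ = 0.794, p₀ = 0.276.
Under exogeneity and monotonicity, PS = (p₁ − p₀) / (1 − p₀).
PS = (0.794 − 0.276) / (1 − 0.276) = 0.518 / 0.724 ≈ 0.7155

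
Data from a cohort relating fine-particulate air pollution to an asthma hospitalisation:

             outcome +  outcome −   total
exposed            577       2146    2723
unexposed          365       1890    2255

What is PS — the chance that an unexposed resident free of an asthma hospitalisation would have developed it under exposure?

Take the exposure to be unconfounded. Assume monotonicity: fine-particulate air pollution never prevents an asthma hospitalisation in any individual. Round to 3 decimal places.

PS ≈ 0.060

p₁ = P(outcome | exposed) = 577/2723 = 0.2119
p₀ = P(outcome | unexposed) = 365/2255 = 0.16186
Under exogeneity and monotonicity, PS = (p₁ − p₀)/(1 − p₀).
PS = (0.2119 − 0.16186) / 0.83814 ≈ 0.0597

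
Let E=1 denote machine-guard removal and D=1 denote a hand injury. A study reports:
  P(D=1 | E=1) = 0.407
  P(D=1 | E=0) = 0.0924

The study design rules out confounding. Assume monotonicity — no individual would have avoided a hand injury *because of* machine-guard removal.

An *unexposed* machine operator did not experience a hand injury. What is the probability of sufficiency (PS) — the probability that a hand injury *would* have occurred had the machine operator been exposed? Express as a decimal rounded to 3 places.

PS ≈ 0.347

Let p₁ = 0.407, p₀ = 0.0924.
Under exogeneity and monotonicity, PS = (p₁ − p₀) / (1 − p₀).
PS = (0.407 − 0.0924) / (1 − 0.0924) = 0.3146 / 0.9076 ≈ 0.3466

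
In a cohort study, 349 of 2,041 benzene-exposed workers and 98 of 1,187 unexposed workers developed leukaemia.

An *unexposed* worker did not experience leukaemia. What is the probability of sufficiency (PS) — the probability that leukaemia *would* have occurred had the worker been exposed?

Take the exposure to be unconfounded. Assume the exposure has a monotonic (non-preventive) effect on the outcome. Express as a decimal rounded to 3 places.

p₁ = P(outcome | exposed) = 349/2041 = 0.17099
p₀ = P(outcome | unexposed) = 98/1187 = 0.082561
Under exogeneity and monotonicity, PS = (p₁ − p₀) / (1 − p₀).
PS = (0.17099 − 0.082561) / (1 − 0.082561) = 0.088434 / 0.91744 ≈ 0.0964

PS ≈ 0.096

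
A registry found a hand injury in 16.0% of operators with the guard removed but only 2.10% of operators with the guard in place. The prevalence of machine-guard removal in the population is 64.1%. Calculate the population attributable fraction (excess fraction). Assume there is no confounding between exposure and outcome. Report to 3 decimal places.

p₁ = 0.16, p₀ = 0.021.
Overall risk P(Y=1) = π·p₁ + (1−π)·p₀ = 0.641×0.16 + 0.359×0.021 = 0.1101.
Under exogeneity, PAF = [P(Y=1) − p₀] / P(Y=1).
PAF = (0.1101 − 0.021) / 0.1101 ≈ 0.8093

PAF ≈ 0.809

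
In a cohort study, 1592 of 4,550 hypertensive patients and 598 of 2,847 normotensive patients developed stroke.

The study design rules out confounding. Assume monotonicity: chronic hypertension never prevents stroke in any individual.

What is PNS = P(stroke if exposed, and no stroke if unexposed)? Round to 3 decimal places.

p₁ = P(outcome | exposed) = 1592/4550 = 0.34989
p₀ = P(outcome | unexposed) = 598/2847 = 0.21005
Under exogeneity and monotonicity, PNS = p₁ − p₀.
PNS = 0.34989 − 0.21005 = 0.13984

PNS ≈ 0.140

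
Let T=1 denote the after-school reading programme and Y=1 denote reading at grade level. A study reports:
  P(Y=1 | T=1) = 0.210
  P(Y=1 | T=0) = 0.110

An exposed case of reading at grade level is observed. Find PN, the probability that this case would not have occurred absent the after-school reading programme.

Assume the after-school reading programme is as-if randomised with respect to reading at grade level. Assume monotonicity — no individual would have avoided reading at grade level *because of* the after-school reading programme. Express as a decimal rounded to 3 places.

Let p₁ = 0.21, p₀ = 0.11.
Under exogeneity and monotonicity, PN = (p₁ − p₀) / p₁.
PN = (0.21 − 0.11) / 0.21 = 0.1 / 0.21 ≈ 0.4762

PN ≈ 0.476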